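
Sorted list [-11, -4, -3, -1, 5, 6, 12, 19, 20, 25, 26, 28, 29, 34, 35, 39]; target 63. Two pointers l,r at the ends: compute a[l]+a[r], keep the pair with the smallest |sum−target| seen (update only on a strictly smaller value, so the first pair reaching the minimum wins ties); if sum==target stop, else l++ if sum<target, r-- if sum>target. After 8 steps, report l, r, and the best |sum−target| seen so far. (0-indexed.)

[0,15] -11+39=28 d=35 * → l++
[1,15] -4+39=35 d=28 * → l++
[2,15] -3+39=36 d=27 * → l++
[3,15] -1+39=38 d=25 * → l++
[4,15] 5+39=44 d=19 * → l++
[5,15] 6+39=45 d=18 * → l++
[6,15] 12+39=51 d=12 * → l++
[7,15] 19+39=58 d=5 * → l++

l=8, r=15, best |Δ|=5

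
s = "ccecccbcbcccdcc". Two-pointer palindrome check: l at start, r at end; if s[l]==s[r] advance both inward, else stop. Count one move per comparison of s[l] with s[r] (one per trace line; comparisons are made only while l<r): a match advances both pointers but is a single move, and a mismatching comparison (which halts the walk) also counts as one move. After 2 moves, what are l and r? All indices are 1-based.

l=3, r=13

l=1 r=15: 'c'=='c', l++,r--
l=2 r=14: 'c'=='c', l++,r--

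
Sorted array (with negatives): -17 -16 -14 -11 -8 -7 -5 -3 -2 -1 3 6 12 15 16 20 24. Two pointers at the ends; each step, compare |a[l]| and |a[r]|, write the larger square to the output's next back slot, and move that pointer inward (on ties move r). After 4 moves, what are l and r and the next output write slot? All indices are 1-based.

l=2, r=14, next write slot=13

[1,17] |-17|<=|24| out[17]=576 → r--
[1,16] |-17|<=|20| out[16]=400 → r--
[1,15] |-17|>|16| out[15]=289 → l++
[2,15] |-16|<=|16| out[14]=256 → r--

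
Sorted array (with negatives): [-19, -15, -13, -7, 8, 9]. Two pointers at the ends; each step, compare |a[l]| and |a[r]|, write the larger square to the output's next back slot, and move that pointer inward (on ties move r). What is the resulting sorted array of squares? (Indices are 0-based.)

l=0 r=5: |-19|>|9| out[5]=361, l++
l=1 r=5: |-15|>|9| out[4]=225, l++
l=2 r=5: |-13|>|9| out[3]=169, l++
l=3 r=5: |-7|<=|9| out[2]=81, r--
l=3 r=4: |-7|<=|8| out[1]=64, r--
l=3 r=3: |-7|<=|-7| out[0]=49, r--

[49, 64, 81, 169, 225, 361]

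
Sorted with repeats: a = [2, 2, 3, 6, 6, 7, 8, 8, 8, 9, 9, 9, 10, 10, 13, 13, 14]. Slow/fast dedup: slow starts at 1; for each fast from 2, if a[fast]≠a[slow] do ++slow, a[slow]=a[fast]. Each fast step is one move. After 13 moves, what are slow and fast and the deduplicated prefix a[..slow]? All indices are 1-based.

slow=1 fast=2: a[fast]=2=a[slow] dup, fast++
slow=1 fast=3: a[fast]=3≠a[slow]=2 write a[2]=3, slow++,fast++
slow=2 fast=4: a[fast]=6≠a[slow]=3 write a[3]=6, slow++,fast++
slow=3 fast=5: a[fast]=6=a[slow] dup, fast++
slow=3 fast=6: a[fast]=7≠a[slow]=6 write a[4]=7, slow++,fast++
slow=4 fast=7: a[fast]=8≠a[slow]=7 write a[5]=8, slow++,fast++
slow=5 fast=8: a[fast]=8=a[slow] dup, fast++
slow=5 fast=9: a[fast]=8=a[slow] dup, fast++
slow=5 fast=10: a[fast]=9≠a[slow]=8 write a[6]=9, slow++,fast++
slow=6 fast=11: a[fast]=9=a[slow] dup, fast++
slow=6 fast=12: a[fast]=9=a[slow] dup, fast++
slow=6 fast=13: a[fast]=10≠a[slow]=9 write a[7]=10, slow++,fast++
slow=7 fast=14: a[fast]=10=a[slow] dup, fast++

slow=7, fast=15, prefix=[2, 3, 6, 7, 8, 9, 10]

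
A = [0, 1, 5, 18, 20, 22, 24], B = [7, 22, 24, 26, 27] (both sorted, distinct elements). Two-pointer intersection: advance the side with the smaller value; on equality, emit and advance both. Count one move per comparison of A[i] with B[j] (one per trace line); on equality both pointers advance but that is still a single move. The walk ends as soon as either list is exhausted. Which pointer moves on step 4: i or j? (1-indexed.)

j

[i=1,j=1] 0<7 → i++
[i=2,j=1] 1<7 → i++
[i=3,j=1] 5<7 → i++
[i=4,j=1] 18>7 → j++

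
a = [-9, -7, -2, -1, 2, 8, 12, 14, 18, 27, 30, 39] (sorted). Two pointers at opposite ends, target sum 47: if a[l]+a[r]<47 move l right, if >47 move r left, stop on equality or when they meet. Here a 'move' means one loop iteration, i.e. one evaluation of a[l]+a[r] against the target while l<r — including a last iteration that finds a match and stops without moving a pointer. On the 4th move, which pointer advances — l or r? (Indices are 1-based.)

l

l=1 r=12: -9+39=30 <47, l++
l=2 r=12: -7+39=32 <47, l++
l=3 r=12: -2+39=37 <47, l++
l=4 r=12: -1+39=38 <47, l++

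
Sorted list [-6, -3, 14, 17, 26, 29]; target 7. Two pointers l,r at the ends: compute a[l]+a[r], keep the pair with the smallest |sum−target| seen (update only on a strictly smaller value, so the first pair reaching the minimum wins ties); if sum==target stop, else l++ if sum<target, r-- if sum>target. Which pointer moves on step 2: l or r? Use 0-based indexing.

r

[0,5] -6+29=23 d=16 * → r--
[0,4] -6+26=20 d=13 * → r--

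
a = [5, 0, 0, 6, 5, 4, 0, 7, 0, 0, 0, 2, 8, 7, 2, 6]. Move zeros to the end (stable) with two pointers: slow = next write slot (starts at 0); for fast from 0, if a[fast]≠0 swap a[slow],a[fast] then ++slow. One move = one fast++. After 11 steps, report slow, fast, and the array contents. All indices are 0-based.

slow=0 fast=0: a[fast]=5≠0 swap→a[0]=5, slow++,fast++
slow=1 fast=1: a[fast]=0, fast++
slow=1 fast=2: a[fast]=0, fast++
slow=1 fast=3: a[fast]=6≠0 swap→a[1]=6, slow++,fast++
slow=2 fast=4: a[fast]=5≠0 swap→a[2]=5, slow++,fast++
slow=3 fast=5: a[fast]=4≠0 swap→a[3]=4, slow++,fast++
slow=4 fast=6: a[fast]=0, fast++
slow=4 fast=7: a[fast]=7≠0 swap→a[4]=7, slow++,fast++
slow=5 fast=8: a[fast]=0, fast++
slow=5 fast=9: a[fast]=0, fast++
slow=5 fast=10: a[fast]=0, fast++

slow=5, fast=11, a=[5, 6, 5, 4, 7, 0, 0, 0, 0, 0, 0, 2, 8, 7, 2, 6]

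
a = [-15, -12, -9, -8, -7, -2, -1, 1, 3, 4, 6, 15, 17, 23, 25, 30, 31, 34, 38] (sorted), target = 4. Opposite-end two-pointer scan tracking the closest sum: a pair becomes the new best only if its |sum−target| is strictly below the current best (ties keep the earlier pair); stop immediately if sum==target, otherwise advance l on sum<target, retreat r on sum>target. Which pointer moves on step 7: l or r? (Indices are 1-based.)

[1,19] -15+38=23 d=19 * → r--
[1,18] -15+34=19 d=15 * → r--
[1,17] -15+31=16 d=12 * → r--
[1,16] -15+30=15 d=11 * → r--
[1,15] -15+25=10 d=6 * → r--
[1,14] -15+23=8 d=4 * → r--
[1,13] -15+17=2 d=2 * → l++

l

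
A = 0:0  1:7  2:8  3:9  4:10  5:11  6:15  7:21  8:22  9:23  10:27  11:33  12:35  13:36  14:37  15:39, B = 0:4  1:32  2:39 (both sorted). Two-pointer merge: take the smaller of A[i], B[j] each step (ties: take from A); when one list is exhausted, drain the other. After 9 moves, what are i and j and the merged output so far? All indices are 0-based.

i=8, j=1, merged so far=[0, 4, 7, 8, 9, 10, 11, 15, 21]

i=0 j=0: A[i]=0<=B[j]=4 take 0, i++
i=1 j=0: A[i]=7>B[j]=4 take 4, j++
i=1 j=1: A[i]=7<=B[j]=32 take 7, i++
i=2 j=1: A[i]=8<=B[j]=32 take 8, i++
i=3 j=1: A[i]=9<=B[j]=32 take 9, i++
i=4 j=1: A[i]=10<=B[j]=32 take 10, i++
i=5 j=1: A[i]=11<=B[j]=32 take 11, i++
i=6 j=1: A[i]=15<=B[j]=32 take 15, i++
i=7 j=1: A[i]=21<=B[j]=32 take 21, i++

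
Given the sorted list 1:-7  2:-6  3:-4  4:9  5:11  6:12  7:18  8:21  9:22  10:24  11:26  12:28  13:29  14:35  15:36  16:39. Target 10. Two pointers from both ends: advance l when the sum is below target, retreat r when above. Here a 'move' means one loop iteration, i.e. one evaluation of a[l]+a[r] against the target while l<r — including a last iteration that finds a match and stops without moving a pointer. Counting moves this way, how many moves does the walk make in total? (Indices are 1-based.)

15 moves

[1,16] -7+39=32 >10 → r--
[1,15] -7+36=29 >10 → r--
[1,14] -7+35=28 >10 → r--
[1,13] -7+29=22 >10 → r--
[1,12] -7+28=21 >10 → r--
[1,11] -7+26=19 >10 → r--
[1,10] -7+24=17 >10 → r--
[1,9] -7+22=15 >10 → r--
[1,8] -7+21=14 >10 → r--
[1,7] -7+18=11 >10 → r--
[1,6] -7+12=5 <10 → l++
[2,6] -6+12=6 <10 → l++
[3,6] -4+12=8 <10 → l++
[4,6] 9+12=21 >10 → r--
[4,5] 9+11=20 >10 → r--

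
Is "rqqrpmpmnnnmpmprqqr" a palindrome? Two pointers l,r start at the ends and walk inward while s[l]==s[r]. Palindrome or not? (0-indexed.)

l=0 r=18: 'r'=='r', l++,r--
l=1 r=17: 'q'=='q', l++,r--
l=2 r=16: 'q'=='q', l++,r--
l=3 r=15: 'r'=='r', l++,r--
l=4 r=14: 'p'=='p', l++,r--
l=5 r=13: 'm'=='m', l++,r--
l=6 r=12: 'p'=='p', l++,r--
l=7 r=11: 'm'=='m', l++,r--
l=8 r=10: 'n'=='n', l++,r--

palindrome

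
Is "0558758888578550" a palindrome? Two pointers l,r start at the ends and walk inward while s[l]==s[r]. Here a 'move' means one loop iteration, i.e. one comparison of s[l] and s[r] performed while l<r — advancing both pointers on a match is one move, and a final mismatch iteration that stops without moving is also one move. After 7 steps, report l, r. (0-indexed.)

[0,15] '0'=='0' → l++,r--
[1,14] '5'=='5' → l++,r--
[2,13] '5'=='5' → l++,r--
[3,12] '8'=='8' → l++,r--
[4,11] '7'=='7' → l++,r--
[5,10] '5'=='5' → l++,r--
[6,9] '8'=='8' → l++,r--

l=7, r=8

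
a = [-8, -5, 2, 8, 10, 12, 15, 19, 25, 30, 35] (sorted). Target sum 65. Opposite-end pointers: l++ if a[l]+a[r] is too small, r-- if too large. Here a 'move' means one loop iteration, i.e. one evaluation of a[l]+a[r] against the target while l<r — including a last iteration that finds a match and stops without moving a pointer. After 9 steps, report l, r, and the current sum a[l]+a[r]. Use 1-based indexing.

[1,11] -8+35=27 <65 → l++
[2,11] -5+35=30 <65 → l++
[3,11] 2+35=37 <65 → l++
[4,11] 8+35=43 <65 → l++
[5,11] 10+35=45 <65 → l++
[6,11] 12+35=47 <65 → l++
[7,11] 15+35=50 <65 → l++
[8,11] 19+35=54 <65 → l++
[9,11] 25+35=60 <65 → l++

l=10, r=11, sum=65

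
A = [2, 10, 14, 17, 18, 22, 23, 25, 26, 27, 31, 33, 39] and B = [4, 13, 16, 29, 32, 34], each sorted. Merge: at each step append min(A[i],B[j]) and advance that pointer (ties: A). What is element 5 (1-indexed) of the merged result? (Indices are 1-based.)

[i=1,j=1] A[i]=2<=B[j]=4 take 2 → i++
[i=2,j=1] A[i]=10>B[j]=4 take 4 → j++
[i=2,j=2] A[i]=10<=B[j]=13 take 10 → i++
[i=3,j=2] A[i]=14>B[j]=13 take 13 → j++
[i=3,j=3] A[i]=14<=B[j]=16 take 14 → i++
[i=4,j=3] A[i]=17>B[j]=16 take 16 → j++
[i=4,j=4] A[i]=17<=B[j]=29 take 17 → i++
[i=5,j=4] A[i]=18<=B[j]=29 take 18 → i++
[i=6,j=4] A[i]=22<=B[j]=29 take 22 → i++
[i=7,j=4] A[i]=23<=B[j]=29 take 23 → i++
[i=8,j=4] A[i]=25<=B[j]=29 take 25 → i++
[i=9,j=4] A[i]=26<=B[j]=29 take 26 → i++
[i=10,j=4] A[i]=27<=B[j]=29 take 27 → i++
[i=11,j=4] A[i]=31>B[j]=29 take 29 → j++
[i=11,j=5] A[i]=31<=B[j]=32 take 31 → i++
[i=12,j=5] A[i]=33>B[j]=32 take 32 → j++
[i=12,j=6] A[i]=33<=B[j]=34 take 33 → i++
[i=13,j=6] A[i]=39>B[j]=34 take 34 → j++
[i=13,j=7] B done, take A[i]=39 → i++

merged[5] = 14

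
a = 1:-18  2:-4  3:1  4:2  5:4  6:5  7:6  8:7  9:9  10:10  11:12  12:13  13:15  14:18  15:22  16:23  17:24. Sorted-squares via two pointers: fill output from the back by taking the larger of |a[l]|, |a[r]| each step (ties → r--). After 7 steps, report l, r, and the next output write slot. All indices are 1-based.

[1,17] |-18|<=|24| out[17]=576 → r--
[1,16] |-18|<=|23| out[16]=529 → r--
[1,15] |-18|<=|22| out[15]=484 → r--
[1,14] |-18|<=|18| out[14]=324 → r--
[1,13] |-18|>|15| out[13]=324 → l++
[2,13] |-4|<=|15| out[12]=225 → r--
[2,12] |-4|<=|13| out[11]=169 → r--

l=2, r=11, next write slot=10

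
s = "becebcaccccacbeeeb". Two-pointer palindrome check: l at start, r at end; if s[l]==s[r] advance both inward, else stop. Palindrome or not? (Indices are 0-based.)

l=0 r=17: 'b'=='b', l++,r--
l=1 r=16: 'e'=='e', l++,r--
l=2 r=15: 'c'!='e', stop

not a palindrome (mismatch at 2,15)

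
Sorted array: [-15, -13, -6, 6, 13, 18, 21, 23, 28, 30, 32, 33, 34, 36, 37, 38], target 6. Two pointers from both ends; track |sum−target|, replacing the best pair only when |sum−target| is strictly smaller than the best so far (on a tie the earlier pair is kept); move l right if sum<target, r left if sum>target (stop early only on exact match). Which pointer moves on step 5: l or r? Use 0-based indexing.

r

l=0 r=15: -15+38=23 d=17 *, r--
l=0 r=14: -15+37=22 d=16 *, r--
l=0 r=13: -15+36=21 d=15 *, r--
l=0 r=12: -15+34=19 d=13 *, r--
l=0 r=11: -15+33=18 d=12 *, r--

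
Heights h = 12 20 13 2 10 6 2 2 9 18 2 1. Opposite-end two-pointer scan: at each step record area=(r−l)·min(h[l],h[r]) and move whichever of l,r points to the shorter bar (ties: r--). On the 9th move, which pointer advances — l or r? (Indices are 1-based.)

r

[1,12] min(12,1)*11=11 best=11 * → r--
[1,11] min(12,2)*10=20 best=20 * → r--
[1,10] min(12,18)*9=108 best=108 * → l++
[2,10] min(20,18)*8=144 best=144 * → r--
[2,9] min(20,9)*7=63 best=144 → r--
[2,8] min(20,2)*6=12 best=144 → r--
[2,7] min(20,2)*5=10 best=144 → r--
[2,6] min(20,6)*4=24 best=144 → r--
[2,5] min(20,10)*3=30 best=144 → r--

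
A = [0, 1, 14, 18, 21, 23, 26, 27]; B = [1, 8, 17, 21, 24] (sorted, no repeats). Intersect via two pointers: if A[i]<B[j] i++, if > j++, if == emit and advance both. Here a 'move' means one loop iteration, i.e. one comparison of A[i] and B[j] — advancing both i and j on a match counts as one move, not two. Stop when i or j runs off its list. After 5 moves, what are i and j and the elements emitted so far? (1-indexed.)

[i=1,j=1] 0<1 → i++
[i=2,j=1] 1==1 emit → i++,j++
[i=3,j=2] 14>8 → j++
[i=3,j=3] 14<17 → i++
[i=4,j=3] 18>17 → j++

i=4, j=4, emitted=[1]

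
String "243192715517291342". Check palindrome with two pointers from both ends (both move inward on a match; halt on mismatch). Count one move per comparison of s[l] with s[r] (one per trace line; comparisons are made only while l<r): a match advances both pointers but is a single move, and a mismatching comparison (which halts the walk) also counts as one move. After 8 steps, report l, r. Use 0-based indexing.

l=8, r=9

l=0 r=17: '2'=='2', l++,r--
l=1 r=16: '4'=='4', l++,r--
l=2 r=15: '3'=='3', l++,r--
l=3 r=14: '1'=='1', l++,r--
l=4 r=13: '9'=='9', l++,r--
l=5 r=12: '2'=='2', l++,r--
l=6 r=11: '7'=='7', l++,r--
l=7 r=10: '1'=='1', l++,r--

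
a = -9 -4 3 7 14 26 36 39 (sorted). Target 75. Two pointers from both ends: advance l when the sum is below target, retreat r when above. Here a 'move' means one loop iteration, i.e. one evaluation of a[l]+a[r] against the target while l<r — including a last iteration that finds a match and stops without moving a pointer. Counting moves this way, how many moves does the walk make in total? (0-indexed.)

l=0 r=7: -9+39=30 <75, l++
l=1 r=7: -4+39=35 <75, l++
l=2 r=7: 3+39=42 <75, l++
l=3 r=7: 7+39=46 <75, l++
l=4 r=7: 14+39=53 <75, l++
l=5 r=7: 26+39=65 <75, l++
l=6 r=7: 36+39=75, found

7 moves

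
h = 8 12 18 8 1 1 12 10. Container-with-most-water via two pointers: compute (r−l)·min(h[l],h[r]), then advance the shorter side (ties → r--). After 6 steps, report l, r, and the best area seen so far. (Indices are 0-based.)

l=1, r=2, best area=60

[0,7] min(8,10)*7=56 best=56 * → l++
[1,7] min(12,10)*6=60 best=60 * → r--
[1,6] min(12,12)*5=60 best=60 → r--
[1,5] min(12,1)*4=4 best=60 → r--
[1,4] min(12,1)*3=3 best=60 → r--
[1,3] min(12,8)*2=16 best=60 → r--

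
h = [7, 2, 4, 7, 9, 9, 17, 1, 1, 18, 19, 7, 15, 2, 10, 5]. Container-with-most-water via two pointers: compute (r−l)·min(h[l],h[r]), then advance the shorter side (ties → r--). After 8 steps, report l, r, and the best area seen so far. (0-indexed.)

[0,15] min(7,5)*15=75 best=75 * → r--
[0,14] min(7,10)*14=98 best=98 * → l++
[1,14] min(2,10)*13=26 best=98 → l++
[2,14] min(4,10)*12=48 best=98 → l++
[3,14] min(7,10)*11=77 best=98 → l++
[4,14] min(9,10)*10=90 best=98 → l++
[5,14] min(9,10)*9=81 best=98 → l++
[6,14] min(17,10)*8=80 best=98 → r--

l=6, r=13, best area=98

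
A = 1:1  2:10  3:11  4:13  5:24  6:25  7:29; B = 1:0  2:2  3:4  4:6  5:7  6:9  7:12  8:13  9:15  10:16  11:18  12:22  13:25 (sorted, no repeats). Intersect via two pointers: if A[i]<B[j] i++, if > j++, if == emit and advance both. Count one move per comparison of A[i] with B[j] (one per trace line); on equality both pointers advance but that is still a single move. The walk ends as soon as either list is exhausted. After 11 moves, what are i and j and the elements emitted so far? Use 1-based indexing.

i=5, j=9, emitted=[13]

i=1 j=1: 1>0, j++
i=1 j=2: 1<2, i++
i=2 j=2: 10>2, j++
i=2 j=3: 10>4, j++
i=2 j=4: 10>6, j++
i=2 j=5: 10>7, j++
i=2 j=6: 10>9, j++
i=2 j=7: 10<12, i++
i=3 j=7: 11<12, i++
i=4 j=7: 13>12, j++
i=4 j=8: 13==13 emit, i++,j++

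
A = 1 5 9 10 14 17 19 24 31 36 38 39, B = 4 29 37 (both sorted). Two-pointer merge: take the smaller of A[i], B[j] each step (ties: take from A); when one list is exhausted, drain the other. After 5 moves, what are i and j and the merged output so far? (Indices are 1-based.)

[i=1,j=1] A[i]=1<=B[j]=4 take 1 → i++
[i=2,j=1] A[i]=5>B[j]=4 take 4 → j++
[i=2,j=2] A[i]=5<=B[j]=29 take 5 → i++
[i=3,j=2] A[i]=9<=B[j]=29 take 9 → i++
[i=4,j=2] A[i]=10<=B[j]=29 take 10 → i++

i=5, j=2, merged so far=[1, 4, 5, 9, 10]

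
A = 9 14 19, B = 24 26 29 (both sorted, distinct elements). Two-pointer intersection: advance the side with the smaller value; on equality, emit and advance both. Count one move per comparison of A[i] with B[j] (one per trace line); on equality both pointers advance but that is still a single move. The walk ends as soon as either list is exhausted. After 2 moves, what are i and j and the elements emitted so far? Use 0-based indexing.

i=2, j=0, emitted=[]

i=0 j=0: 9<24, i++
i=1 j=0: 14<24, i++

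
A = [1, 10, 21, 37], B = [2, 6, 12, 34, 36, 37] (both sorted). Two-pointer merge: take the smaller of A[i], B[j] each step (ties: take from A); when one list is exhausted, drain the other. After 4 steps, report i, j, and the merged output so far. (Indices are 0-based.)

i=0 j=0: A[i]=1<=B[j]=2 take 1, i++
i=1 j=0: A[i]=10>B[j]=2 take 2, j++
i=1 j=1: A[i]=10>B[j]=6 take 6, j++
i=1 j=2: A[i]=10<=B[j]=12 take 10, i++

i=2, j=2, merged so far=[1, 2, 6, 10]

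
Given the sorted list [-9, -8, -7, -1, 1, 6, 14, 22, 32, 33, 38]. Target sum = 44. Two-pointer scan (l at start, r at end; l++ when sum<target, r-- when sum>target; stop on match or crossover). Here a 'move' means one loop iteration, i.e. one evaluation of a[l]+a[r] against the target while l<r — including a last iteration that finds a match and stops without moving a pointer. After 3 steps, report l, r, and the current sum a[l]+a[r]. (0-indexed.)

l=0 r=10: -9+38=29 <44, l++
l=1 r=10: -8+38=30 <44, l++
l=2 r=10: -7+38=31 <44, l++

l=3, r=10, sum=37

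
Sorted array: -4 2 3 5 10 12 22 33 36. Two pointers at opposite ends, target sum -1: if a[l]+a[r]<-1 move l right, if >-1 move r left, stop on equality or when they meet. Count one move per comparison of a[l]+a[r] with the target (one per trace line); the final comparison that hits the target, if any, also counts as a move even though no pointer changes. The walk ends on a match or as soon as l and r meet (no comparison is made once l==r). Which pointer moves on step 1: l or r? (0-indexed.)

r

l=0 r=8: -4+36=32 >-1, r--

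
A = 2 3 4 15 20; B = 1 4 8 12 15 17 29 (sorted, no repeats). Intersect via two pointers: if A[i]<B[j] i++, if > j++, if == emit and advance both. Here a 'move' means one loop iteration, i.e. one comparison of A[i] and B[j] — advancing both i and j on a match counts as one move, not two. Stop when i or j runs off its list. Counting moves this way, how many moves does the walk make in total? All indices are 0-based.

9 moves

i=0 j=0: 2>1, j++
i=0 j=1: 2<4, i++
i=1 j=1: 3<4, i++
i=2 j=1: 4==4 emit, i++,j++
i=3 j=2: 15>8, j++
i=3 j=3: 15>12, j++
i=3 j=4: 15==15 emit, i++,j++
i=4 j=5: 20>17, j++
i=4 j=6: 20<29, i++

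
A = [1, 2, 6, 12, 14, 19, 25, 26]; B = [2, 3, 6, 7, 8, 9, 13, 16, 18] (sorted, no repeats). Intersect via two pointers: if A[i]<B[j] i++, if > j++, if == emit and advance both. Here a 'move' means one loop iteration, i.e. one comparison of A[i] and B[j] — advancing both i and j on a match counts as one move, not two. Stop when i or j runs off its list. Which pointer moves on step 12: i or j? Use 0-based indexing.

i=0 j=0: 1<2, i++
i=1 j=0: 2==2 emit, i++,j++
i=2 j=1: 6>3, j++
i=2 j=2: 6==6 emit, i++,j++
i=3 j=3: 12>7, j++
i=3 j=4: 12>8, j++
i=3 j=5: 12>9, j++
i=3 j=6: 12<13, i++
i=4 j=6: 14>13, j++
i=4 j=7: 14<16, i++
i=5 j=7: 19>16, j++
i=5 j=8: 19>18, j++

j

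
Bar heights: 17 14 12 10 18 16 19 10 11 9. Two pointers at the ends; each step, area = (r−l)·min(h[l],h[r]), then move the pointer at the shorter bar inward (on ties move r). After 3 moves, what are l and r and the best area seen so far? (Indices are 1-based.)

[1,10] min(17,9)*9=81 best=81 * → r--
[1,9] min(17,11)*8=88 best=88 * → r--
[1,8] min(17,10)*7=70 best=88 → r--

l=1, r=7, best area=88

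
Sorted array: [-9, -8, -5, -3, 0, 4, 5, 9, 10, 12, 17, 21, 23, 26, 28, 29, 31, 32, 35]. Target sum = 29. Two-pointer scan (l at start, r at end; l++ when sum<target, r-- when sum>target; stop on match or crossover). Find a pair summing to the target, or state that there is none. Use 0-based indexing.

(-3, 32)

l=0 r=18: -9+35=26 <29, l++
l=1 r=18: -8+35=27 <29, l++
l=2 r=18: -5+35=30 >29, r--
l=2 r=17: -5+32=27 <29, l++
l=3 r=17: -3+32=29, found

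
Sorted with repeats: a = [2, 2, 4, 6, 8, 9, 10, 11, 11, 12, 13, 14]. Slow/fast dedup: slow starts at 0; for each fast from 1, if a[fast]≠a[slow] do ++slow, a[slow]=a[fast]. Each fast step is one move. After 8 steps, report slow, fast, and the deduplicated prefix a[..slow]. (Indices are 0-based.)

slow=0 fast=1: a[fast]=2=a[slow] dup, fast++
slow=0 fast=2: a[fast]=4≠a[slow]=2 write a[1]=4, slow++,fast++
slow=1 fast=3: a[fast]=6≠a[slow]=4 write a[2]=6, slow++,fast++
slow=2 fast=4: a[fast]=8≠a[slow]=6 write a[3]=8, slow++,fast++
slow=3 fast=5: a[fast]=9≠a[slow]=8 write a[4]=9, slow++,fast++
slow=4 fast=6: a[fast]=10≠a[slow]=9 write a[5]=10, slow++,fast++
slow=5 fast=7: a[fast]=11≠a[slow]=10 write a[6]=11, slow++,fast++
slow=6 fast=8: a[fast]=11=a[slow] dup, fast++

slow=6, fast=9, prefix=[2, 4, 6, 8, 9, 10, 11]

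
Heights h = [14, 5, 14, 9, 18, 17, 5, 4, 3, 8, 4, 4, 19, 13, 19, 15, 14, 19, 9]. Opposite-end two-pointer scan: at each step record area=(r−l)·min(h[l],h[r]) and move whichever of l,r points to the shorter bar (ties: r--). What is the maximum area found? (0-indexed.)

max area = 238

l=0 r=18: min(14,9)*18=162 best=162 *, r--
l=0 r=17: min(14,19)*17=238 best=238 *, l++
l=1 r=17: min(5,19)*16=80 best=238, l++
l=2 r=17: min(14,19)*15=210 best=238, l++
l=3 r=17: min(9,19)*14=126 best=238, l++
l=4 r=17: min(18,19)*13=234 best=238, l++
l=5 r=17: min(17,19)*12=204 best=238, l++
l=6 r=17: min(5,19)*11=55 best=238, l++
l=7 r=17: min(4,19)*10=40 best=238, l++
l=8 r=17: min(3,19)*9=27 best=238, l++
l=9 r=17: min(8,19)*8=64 best=238, l++
l=10 r=17: min(4,19)*7=28 best=238, l++
l=11 r=17: min(4,19)*6=24 best=238, l++
l=12 r=17: min(19,19)*5=95 best=238, r--
l=12 r=16: min(19,14)*4=56 best=238, r--
l=12 r=15: min(19,15)*3=45 best=238, r--
l=12 r=14: min(19,19)*2=38 best=238, r--
l=12 r=13: min(19,13)*1=13 best=238, r--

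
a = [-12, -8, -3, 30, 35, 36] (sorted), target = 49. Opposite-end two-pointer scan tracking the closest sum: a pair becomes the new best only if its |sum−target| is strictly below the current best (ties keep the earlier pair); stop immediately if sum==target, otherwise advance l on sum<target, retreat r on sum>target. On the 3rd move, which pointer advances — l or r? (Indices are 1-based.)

l

l=1 r=6: -12+36=24 d=25 *, l++
l=2 r=6: -8+36=28 d=21 *, l++
l=3 r=6: -3+36=33 d=16 *, l++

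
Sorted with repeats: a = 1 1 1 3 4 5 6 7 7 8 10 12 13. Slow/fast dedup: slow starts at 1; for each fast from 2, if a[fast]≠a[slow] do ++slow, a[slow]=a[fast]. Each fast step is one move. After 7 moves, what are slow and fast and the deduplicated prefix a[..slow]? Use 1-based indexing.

slow=1 fast=2: a[fast]=1=a[slow] dup, fast++
slow=1 fast=3: a[fast]=1=a[slow] dup, fast++
slow=1 fast=4: a[fast]=3≠a[slow]=1 write a[2]=3, slow++,fast++
slow=2 fast=5: a[fast]=4≠a[slow]=3 write a[3]=4, slow++,fast++
slow=3 fast=6: a[fast]=5≠a[slow]=4 write a[4]=5, slow++,fast++
slow=4 fast=7: a[fast]=6≠a[slow]=5 write a[5]=6, slow++,fast++
slow=5 fast=8: a[fast]=7≠a[slow]=6 write a[6]=7, slow++,fast++

slow=6, fast=9, prefix=[1, 3, 4, 5, 6, 7]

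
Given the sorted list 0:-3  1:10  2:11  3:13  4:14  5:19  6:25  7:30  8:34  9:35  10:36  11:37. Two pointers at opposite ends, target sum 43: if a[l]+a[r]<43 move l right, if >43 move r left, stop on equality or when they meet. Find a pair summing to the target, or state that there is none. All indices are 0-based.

[0,11] -3+37=34 <43 → l++
[1,11] 10+37=47 >43 → r--
[1,10] 10+36=46 >43 → r--
[1,9] 10+35=45 >43 → r--
[1,8] 10+34=44 >43 → r--
[1,7] 10+30=40 <43 → l++
[2,7] 11+30=41 <43 → l++
[3,7] 13+30=43 → found

(13, 30)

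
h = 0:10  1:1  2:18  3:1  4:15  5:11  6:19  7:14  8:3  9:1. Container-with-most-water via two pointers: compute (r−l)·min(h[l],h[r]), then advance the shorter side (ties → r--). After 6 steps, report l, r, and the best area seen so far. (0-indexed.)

[0,9] min(10,1)*9=9 best=9 * → r--
[0,8] min(10,3)*8=24 best=24 * → r--
[0,7] min(10,14)*7=70 best=70 * → l++
[1,7] min(1,14)*6=6 best=70 → l++
[2,7] min(18,14)*5=70 best=70 → r--
[2,6] min(18,19)*4=72 best=72 * → l++

l=3, r=6, best area=72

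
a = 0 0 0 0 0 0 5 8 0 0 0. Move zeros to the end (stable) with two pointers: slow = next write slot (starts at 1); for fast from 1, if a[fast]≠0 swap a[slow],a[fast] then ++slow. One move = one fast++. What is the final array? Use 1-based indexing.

[5, 8, 0, 0, 0, 0, 0, 0, 0, 0, 0]

slow=1 fast=1: a[fast]=0, fast++
slow=1 fast=2: a[fast]=0, fast++
slow=1 fast=3: a[fast]=0, fast++
slow=1 fast=4: a[fast]=0, fast++
slow=1 fast=5: a[fast]=0, fast++
slow=1 fast=6: a[fast]=0, fast++
slow=1 fast=7: a[fast]=5≠0 swap→a[1]=5, slow++,fast++
slow=2 fast=8: a[fast]=8≠0 swap→a[2]=8, slow++,fast++
slow=3 fast=9: a[fast]=0, fast++
slow=3 fast=10: a[fast]=0, fast++
slow=3 fast=11: a[fast]=0, fast++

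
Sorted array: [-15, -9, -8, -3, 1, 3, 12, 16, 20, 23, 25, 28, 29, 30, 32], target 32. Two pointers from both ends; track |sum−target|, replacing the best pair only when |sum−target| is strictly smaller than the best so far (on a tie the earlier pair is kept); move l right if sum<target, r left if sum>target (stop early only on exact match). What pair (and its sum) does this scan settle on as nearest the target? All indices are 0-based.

pair (3, 29) with sum 32 (|Δ|=0)

l=0 r=14: -15+32=17 d=15 *, l++
l=1 r=14: -9+32=23 d=9 *, l++
l=2 r=14: -8+32=24 d=8 *, l++
l=3 r=14: -3+32=29 d=3 *, l++
l=4 r=14: 1+32=33 d=1 *, r--
l=4 r=13: 1+30=31 d=1, l++
l=5 r=13: 3+30=33 d=1, r--
l=5 r=12: 3+29=32 d=0 *, stop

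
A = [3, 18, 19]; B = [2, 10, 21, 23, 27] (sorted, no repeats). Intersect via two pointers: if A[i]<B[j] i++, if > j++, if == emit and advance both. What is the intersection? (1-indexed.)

[i=1,j=1] 3>2 → j++
[i=1,j=2] 3<10 → i++
[i=2,j=2] 18>10 → j++
[i=2,j=3] 18<21 → i++
[i=3,j=3] 19<21 → i++

intersection = []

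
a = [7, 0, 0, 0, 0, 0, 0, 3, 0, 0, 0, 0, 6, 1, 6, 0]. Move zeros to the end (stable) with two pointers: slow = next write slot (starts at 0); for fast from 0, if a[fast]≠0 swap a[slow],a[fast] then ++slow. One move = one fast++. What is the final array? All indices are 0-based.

[7, 3, 6, 1, 6, 0, 0, 0, 0, 0, 0, 0, 0, 0, 0, 0]

(s=0,f=0) a[fast]=7≠0 swap→a[0]=7 → slow++,fast++
(s=1,f=1) a[fast]=0 → fast++
(s=1,f=2) a[fast]=0 → fast++
(s=1,f=3) a[fast]=0 → fast++
(s=1,f=4) a[fast]=0 → fast++
(s=1,f=5) a[fast]=0 → fast++
(s=1,f=6) a[fast]=0 → fast++
(s=1,f=7) a[fast]=3≠0 swap→a[1]=3 → slow++,fast++
(s=2,f=8) a[fast]=0 → fast++
(s=2,f=9) a[fast]=0 → fast++
(s=2,f=10) a[fast]=0 → fast++
(s=2,f=11) a[fast]=0 → fast++
(s=2,f=12) a[fast]=6≠0 swap→a[2]=6 → slow++,fast++
(s=3,f=13) a[fast]=1≠0 swap→a[3]=1 → slow++,fast++
(s=4,f=14) a[fast]=6≠0 swap→a[4]=6 → slow++,fast++
(s=5,f=15) a[fast]=0 → fast++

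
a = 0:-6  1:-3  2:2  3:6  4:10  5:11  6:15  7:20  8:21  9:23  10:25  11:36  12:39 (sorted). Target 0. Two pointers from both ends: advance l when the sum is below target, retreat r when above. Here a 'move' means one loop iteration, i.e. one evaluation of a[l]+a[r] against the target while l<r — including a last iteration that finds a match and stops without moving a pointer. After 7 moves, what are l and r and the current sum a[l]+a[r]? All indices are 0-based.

l=0, r=5, sum=5

l=0 r=12: -6+39=33 >0, r--
l=0 r=11: -6+36=30 >0, r--
l=0 r=10: -6+25=19 >0, r--
l=0 r=9: -6+23=17 >0, r--
l=0 r=8: -6+21=15 >0, r--
l=0 r=7: -6+20=14 >0, r--
l=0 r=6: -6+15=9 >0, r--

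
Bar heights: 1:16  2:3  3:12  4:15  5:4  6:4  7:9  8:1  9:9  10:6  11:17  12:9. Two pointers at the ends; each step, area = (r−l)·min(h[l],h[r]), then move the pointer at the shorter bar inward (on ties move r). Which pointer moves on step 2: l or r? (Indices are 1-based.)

l

l=1 r=12: min(16,9)*11=99 best=99 *, r--
l=1 r=11: min(16,17)*10=160 best=160 *, l++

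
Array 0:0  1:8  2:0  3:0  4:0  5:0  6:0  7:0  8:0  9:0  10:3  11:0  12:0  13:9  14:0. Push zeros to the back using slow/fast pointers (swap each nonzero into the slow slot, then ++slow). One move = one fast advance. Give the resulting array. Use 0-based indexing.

slow=0 fast=0: a[fast]=0, fast++
slow=0 fast=1: a[fast]=8≠0 swap→a[0]=8, slow++,fast++
slow=1 fast=2: a[fast]=0, fast++
slow=1 fast=3: a[fast]=0, fast++
slow=1 fast=4: a[fast]=0, fast++
slow=1 fast=5: a[fast]=0, fast++
slow=1 fast=6: a[fast]=0, fast++
slow=1 fast=7: a[fast]=0, fast++
slow=1 fast=8: a[fast]=0, fast++
slow=1 fast=9: a[fast]=0, fast++
slow=1 fast=10: a[fast]=3≠0 swap→a[1]=3, slow++,fast++
slow=2 fast=11: a[fast]=0, fast++
slow=2 fast=12: a[fast]=0, fast++
slow=2 fast=13: a[fast]=9≠0 swap→a[2]=9, slow++,fast++
slow=3 fast=14: a[fast]=0, fast++

[8, 3, 9, 0, 0, 0, 0, 0, 0, 0, 0, 0, 0, 0, 0]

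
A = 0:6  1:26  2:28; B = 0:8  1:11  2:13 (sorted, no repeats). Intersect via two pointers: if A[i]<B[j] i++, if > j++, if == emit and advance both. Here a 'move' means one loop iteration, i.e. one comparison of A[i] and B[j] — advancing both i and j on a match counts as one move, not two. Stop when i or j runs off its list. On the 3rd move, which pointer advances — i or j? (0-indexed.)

j

[i=0,j=0] 6<8 → i++
[i=1,j=0] 26>8 → j++
[i=1,j=1] 26>11 → j++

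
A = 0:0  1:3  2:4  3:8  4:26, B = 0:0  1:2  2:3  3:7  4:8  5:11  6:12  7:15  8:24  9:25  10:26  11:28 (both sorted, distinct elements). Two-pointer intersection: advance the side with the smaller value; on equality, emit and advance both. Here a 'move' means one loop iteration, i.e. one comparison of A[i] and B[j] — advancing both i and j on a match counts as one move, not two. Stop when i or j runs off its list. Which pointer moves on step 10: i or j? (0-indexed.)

j

i=0 j=0: 0==0 emit, i++,j++
i=1 j=1: 3>2, j++
i=1 j=2: 3==3 emit, i++,j++
i=2 j=3: 4<7, i++
i=3 j=3: 8>7, j++
i=3 j=4: 8==8 emit, i++,j++
i=4 j=5: 26>11, j++
i=4 j=6: 26>12, j++
i=4 j=7: 26>15, j++
i=4 j=8: 26>24, j++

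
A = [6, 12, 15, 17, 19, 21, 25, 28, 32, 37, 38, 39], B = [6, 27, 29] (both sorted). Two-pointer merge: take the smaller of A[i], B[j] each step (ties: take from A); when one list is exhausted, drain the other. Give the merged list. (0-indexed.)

[6, 6, 12, 15, 17, 19, 21, 25, 27, 28, 29, 32, 37, 38, 39]

[i=0,j=0] A[i]=6<=B[j]=6 take 6 → i++
[i=1,j=0] A[i]=12>B[j]=6 take 6 → j++
[i=1,j=1] A[i]=12<=B[j]=27 take 12 → i++
[i=2,j=1] A[i]=15<=B[j]=27 take 15 → i++
[i=3,j=1] A[i]=17<=B[j]=27 take 17 → i++
[i=4,j=1] A[i]=19<=B[j]=27 take 19 → i++
[i=5,j=1] A[i]=21<=B[j]=27 take 21 → i++
[i=6,j=1] A[i]=25<=B[j]=27 take 25 → i++
[i=7,j=1] A[i]=28>B[j]=27 take 27 → j++
[i=7,j=2] A[i]=28<=B[j]=29 take 28 → i++
[i=8,j=2] A[i]=32>B[j]=29 take 29 → j++
[i=8,j=3] B done, take A[i]=32 → i++
[i=9,j=3] B done, take A[i]=37 → i++
[i=10,j=3] B done, take A[i]=38 → i++
[i=11,j=3] B done, take A[i]=39 → i++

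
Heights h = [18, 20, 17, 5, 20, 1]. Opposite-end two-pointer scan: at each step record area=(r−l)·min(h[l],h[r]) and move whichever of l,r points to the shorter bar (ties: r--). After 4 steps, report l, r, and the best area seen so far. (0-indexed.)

l=0 r=5: min(18,1)*5=5 best=5 *, r--
l=0 r=4: min(18,20)*4=72 best=72 *, l++
l=1 r=4: min(20,20)*3=60 best=72, r--
l=1 r=3: min(20,5)*2=10 best=72, r--

l=1, r=2, best area=72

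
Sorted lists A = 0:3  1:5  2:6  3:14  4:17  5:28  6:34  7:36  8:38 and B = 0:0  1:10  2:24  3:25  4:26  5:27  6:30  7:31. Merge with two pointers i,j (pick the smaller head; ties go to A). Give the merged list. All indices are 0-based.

[0, 3, 5, 6, 10, 14, 17, 24, 25, 26, 27, 28, 30, 31, 34, 36, 38]

[i=0,j=0] A[i]=3>B[j]=0 take 0 → j++
[i=0,j=1] A[i]=3<=B[j]=10 take 3 → i++
[i=1,j=1] A[i]=5<=B[j]=10 take 5 → i++
[i=2,j=1] A[i]=6<=B[j]=10 take 6 → i++
[i=3,j=1] A[i]=14>B[j]=10 take 10 → j++
[i=3,j=2] A[i]=14<=B[j]=24 take 14 → i++
[i=4,j=2] A[i]=17<=B[j]=24 take 17 → i++
[i=5,j=2] A[i]=28>B[j]=24 take 24 → j++
[i=5,j=3] A[i]=28>B[j]=25 take 25 → j++
[i=5,j=4] A[i]=28>B[j]=26 take 26 → j++
[i=5,j=5] A[i]=28>B[j]=27 take 27 → j++
[i=5,j=6] A[i]=28<=B[j]=30 take 28 → i++
[i=6,j=6] A[i]=34>B[j]=30 take 30 → j++
[i=6,j=7] A[i]=34>B[j]=31 take 31 → j++
[i=6,j=8] B done, take A[i]=34 → i++
[i=7,j=8] B done, take A[i]=36 → i++
[i=8,j=8] B done, take A[i]=38 → i++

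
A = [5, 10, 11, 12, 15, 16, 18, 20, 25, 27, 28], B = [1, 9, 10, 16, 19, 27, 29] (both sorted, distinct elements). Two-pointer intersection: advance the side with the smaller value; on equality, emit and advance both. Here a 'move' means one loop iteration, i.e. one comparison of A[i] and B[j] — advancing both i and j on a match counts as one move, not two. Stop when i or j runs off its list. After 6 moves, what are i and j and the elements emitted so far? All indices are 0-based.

i=0 j=0: 5>1, j++
i=0 j=1: 5<9, i++
i=1 j=1: 10>9, j++
i=1 j=2: 10==10 emit, i++,j++
i=2 j=3: 11<16, i++
i=3 j=3: 12<16, i++

i=4, j=3, emitted=[10]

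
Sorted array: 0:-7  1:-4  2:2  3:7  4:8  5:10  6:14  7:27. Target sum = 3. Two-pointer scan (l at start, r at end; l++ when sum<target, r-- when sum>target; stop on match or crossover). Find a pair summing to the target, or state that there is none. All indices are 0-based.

l=0 r=7: -7+27=20 >3, r--
l=0 r=6: -7+14=7 >3, r--
l=0 r=5: -7+10=3, found

(-7, 10)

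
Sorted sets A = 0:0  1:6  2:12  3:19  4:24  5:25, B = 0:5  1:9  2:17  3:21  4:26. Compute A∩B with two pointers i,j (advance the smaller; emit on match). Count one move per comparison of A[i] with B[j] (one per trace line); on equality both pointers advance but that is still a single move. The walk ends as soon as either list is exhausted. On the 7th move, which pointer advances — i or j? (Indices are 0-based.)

i

[i=0,j=0] 0<5 → i++
[i=1,j=0] 6>5 → j++
[i=1,j=1] 6<9 → i++
[i=2,j=1] 12>9 → j++
[i=2,j=2] 12<17 → i++
[i=3,j=2] 19>17 → j++
[i=3,j=3] 19<21 → i++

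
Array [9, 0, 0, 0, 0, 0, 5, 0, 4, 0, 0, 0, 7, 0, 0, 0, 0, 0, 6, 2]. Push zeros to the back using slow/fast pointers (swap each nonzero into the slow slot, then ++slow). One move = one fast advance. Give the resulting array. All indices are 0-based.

[9, 5, 4, 7, 6, 2, 0, 0, 0, 0, 0, 0, 0, 0, 0, 0, 0, 0, 0, 0]

(s=0,f=0) a[fast]=9≠0 swap→a[0]=9 → slow++,fast++
(s=1,f=1) a[fast]=0 → fast++
(s=1,f=2) a[fast]=0 → fast++
(s=1,f=3) a[fast]=0 → fast++
(s=1,f=4) a[fast]=0 → fast++
(s=1,f=5) a[fast]=0 → fast++
(s=1,f=6) a[fast]=5≠0 swap→a[1]=5 → slow++,fast++
(s=2,f=7) a[fast]=0 → fast++
(s=2,f=8) a[fast]=4≠0 swap→a[2]=4 → slow++,fast++
(s=3,f=9) a[fast]=0 → fast++
(s=3,f=10) a[fast]=0 → fast++
(s=3,f=11) a[fast]=0 → fast++
(s=3,f=12) a[fast]=7≠0 swap→a[3]=7 → slow++,fast++
(s=4,f=13) a[fast]=0 → fast++
(s=4,f=14) a[fast]=0 → fast++
(s=4,f=15) a[fast]=0 → fast++
(s=4,f=16) a[fast]=0 → fast++
(s=4,f=17) a[fast]=0 → fast++
(s=4,f=18) a[fast]=6≠0 swap→a[4]=6 → slow++,fast++
(s=5,f=19) a[fast]=2≠0 swap→a[5]=2 → slow++,fast++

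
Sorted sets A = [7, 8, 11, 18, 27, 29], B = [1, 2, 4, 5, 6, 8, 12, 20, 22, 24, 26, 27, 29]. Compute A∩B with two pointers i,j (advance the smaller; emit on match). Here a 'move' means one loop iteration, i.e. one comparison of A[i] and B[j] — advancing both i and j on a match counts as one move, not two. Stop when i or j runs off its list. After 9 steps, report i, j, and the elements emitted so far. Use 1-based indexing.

i=4, j=8, emitted=[8]

i=1 j=1: 7>1, j++
i=1 j=2: 7>2, j++
i=1 j=3: 7>4, j++
i=1 j=4: 7>5, j++
i=1 j=5: 7>6, j++
i=1 j=6: 7<8, i++
i=2 j=6: 8==8 emit, i++,j++
i=3 j=7: 11<12, i++
i=4 j=7: 18>12, j++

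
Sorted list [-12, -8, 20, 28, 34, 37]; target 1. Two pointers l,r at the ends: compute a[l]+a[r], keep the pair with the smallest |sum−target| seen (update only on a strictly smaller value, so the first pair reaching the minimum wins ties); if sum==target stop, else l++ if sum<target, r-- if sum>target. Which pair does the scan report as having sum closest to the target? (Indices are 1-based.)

l=1 r=6: -12+37=25 d=24 *, r--
l=1 r=5: -12+34=22 d=21 *, r--
l=1 r=4: -12+28=16 d=15 *, r--
l=1 r=3: -12+20=8 d=7 *, r--
l=1 r=2: -12+-8=-20 d=21, l++

pair (-12, 20) with sum 8 (|Δ|=7)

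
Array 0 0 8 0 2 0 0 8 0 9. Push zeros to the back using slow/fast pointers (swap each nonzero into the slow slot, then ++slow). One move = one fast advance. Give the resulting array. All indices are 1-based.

[8, 2, 8, 9, 0, 0, 0, 0, 0, 0]

slow=1 fast=1: a[fast]=0, fast++
slow=1 fast=2: a[fast]=0, fast++
slow=1 fast=3: a[fast]=8≠0 swap→a[1]=8, slow++,fast++
slow=2 fast=4: a[fast]=0, fast++
slow=2 fast=5: a[fast]=2≠0 swap→a[2]=2, slow++,fast++
slow=3 fast=6: a[fast]=0, fast++
slow=3 fast=7: a[fast]=0, fast++
slow=3 fast=8: a[fast]=8≠0 swap→a[3]=8, slow++,fast++
slow=4 fast=9: a[fast]=0, fast++
slow=4 fast=10: a[fast]=9≠0 swap→a[4]=9, slow++,fast++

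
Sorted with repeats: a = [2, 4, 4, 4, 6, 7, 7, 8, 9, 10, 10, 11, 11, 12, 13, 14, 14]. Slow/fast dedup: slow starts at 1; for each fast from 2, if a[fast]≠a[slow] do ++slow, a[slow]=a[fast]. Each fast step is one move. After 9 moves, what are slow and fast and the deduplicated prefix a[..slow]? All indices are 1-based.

slow=7, fast=11, prefix=[2, 4, 6, 7, 8, 9, 10]

slow=1 fast=2: a[fast]=4≠a[slow]=2 write a[2]=4, slow++,fast++
slow=2 fast=3: a[fast]=4=a[slow] dup, fast++
slow=2 fast=4: a[fast]=4=a[slow] dup, fast++
slow=2 fast=5: a[fast]=6≠a[slow]=4 write a[3]=6, slow++,fast++
slow=3 fast=6: a[fast]=7≠a[slow]=6 write a[4]=7, slow++,fast++
slow=4 fast=7: a[fast]=7=a[slow] dup, fast++
slow=4 fast=8: a[fast]=8≠a[slow]=7 write a[5]=8, slow++,fast++
slow=5 fast=9: a[fast]=9≠a[slow]=8 write a[6]=9, slow++,fast++
slow=6 fast=10: a[fast]=10≠a[slow]=9 write a[7]=10, slow++,fast++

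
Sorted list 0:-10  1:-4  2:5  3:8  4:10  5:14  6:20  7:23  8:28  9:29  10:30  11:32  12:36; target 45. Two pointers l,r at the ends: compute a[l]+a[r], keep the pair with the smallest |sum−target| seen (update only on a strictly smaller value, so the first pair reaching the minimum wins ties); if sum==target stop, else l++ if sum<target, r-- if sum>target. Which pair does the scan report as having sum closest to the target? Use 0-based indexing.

pair (8, 36) with sum 44 (|Δ|=1)

l=0 r=12: -10+36=26 d=19 *, l++
l=1 r=12: -4+36=32 d=13 *, l++
l=2 r=12: 5+36=41 d=4 *, l++
l=3 r=12: 8+36=44 d=1 *, l++
l=4 r=12: 10+36=46 d=1, r--
l=4 r=11: 10+32=42 d=3, l++
l=5 r=11: 14+32=46 d=1, r--
l=5 r=10: 14+30=44 d=1, l++
l=6 r=10: 20+30=50 d=5, r--
l=6 r=9: 20+29=49 d=4, r--
l=6 r=8: 20+28=48 d=3, r--
l=6 r=7: 20+23=43 d=2, l++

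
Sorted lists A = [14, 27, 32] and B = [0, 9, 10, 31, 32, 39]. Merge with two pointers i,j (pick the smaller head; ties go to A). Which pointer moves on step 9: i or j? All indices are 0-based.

i=0 j=0: A[i]=14>B[j]=0 take 0, j++
i=0 j=1: A[i]=14>B[j]=9 take 9, j++
i=0 j=2: A[i]=14>B[j]=10 take 10, j++
i=0 j=3: A[i]=14<=B[j]=31 take 14, i++
i=1 j=3: A[i]=27<=B[j]=31 take 27, i++
i=2 j=3: A[i]=32>B[j]=31 take 31, j++
i=2 j=4: A[i]=32<=B[j]=32 take 32, i++
i=3 j=4: A done, take B[j]=32, j++
i=3 j=5: A done, take B[j]=39, j++

j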